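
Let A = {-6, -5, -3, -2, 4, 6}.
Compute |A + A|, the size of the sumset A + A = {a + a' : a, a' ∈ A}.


A + A = {a + a' : a, a' ∈ A}; |A| = 6.
General bounds: 2|A| - 1 ≤ |A + A| ≤ |A|(|A|+1)/2, i.e. 11 ≤ |A + A| ≤ 21.
Lower bound 2|A|-1 is attained iff A is an arithmetic progression.
Enumerate sums a + a' for a ≤ a' (symmetric, so this suffices):
a = -6: -6+-6=-12, -6+-5=-11, -6+-3=-9, -6+-2=-8, -6+4=-2, -6+6=0
a = -5: -5+-5=-10, -5+-3=-8, -5+-2=-7, -5+4=-1, -5+6=1
a = -3: -3+-3=-6, -3+-2=-5, -3+4=1, -3+6=3
a = -2: -2+-2=-4, -2+4=2, -2+6=4
a = 4: 4+4=8, 4+6=10
a = 6: 6+6=12
Distinct sums: {-12, -11, -10, -9, -8, -7, -6, -5, -4, -2, -1, 0, 1, 2, 3, 4, 8, 10, 12}
|A + A| = 19

|A + A| = 19


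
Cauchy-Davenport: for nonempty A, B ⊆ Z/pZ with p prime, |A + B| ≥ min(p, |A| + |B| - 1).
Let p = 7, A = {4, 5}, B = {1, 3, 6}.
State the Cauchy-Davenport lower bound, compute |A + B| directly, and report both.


Cauchy-Davenport: |A + B| ≥ min(p, |A| + |B| - 1) for A, B nonempty in Z/pZ.
|A| = 2, |B| = 3, p = 7.
CD lower bound = min(7, 2 + 3 - 1) = min(7, 4) = 4.
Compute A + B mod 7 directly:
a = 4: 4+1=5, 4+3=0, 4+6=3
a = 5: 5+1=6, 5+3=1, 5+6=4
A + B = {0, 1, 3, 4, 5, 6}, so |A + B| = 6.
Verify: 6 ≥ 4? Yes ✓.

CD lower bound = 4, actual |A + B| = 6.


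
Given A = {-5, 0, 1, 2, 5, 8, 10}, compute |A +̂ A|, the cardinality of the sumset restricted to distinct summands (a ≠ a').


Restricted sumset: A +̂ A = {a + a' : a ∈ A, a' ∈ A, a ≠ a'}.
Equivalently, take A + A and drop any sum 2a that is achievable ONLY as a + a for a ∈ A (i.e. sums representable only with equal summands).
Enumerate pairs (a, a') with a < a' (symmetric, so each unordered pair gives one sum; this covers all a ≠ a'):
  -5 + 0 = -5
  -5 + 1 = -4
  -5 + 2 = -3
  -5 + 5 = 0
  -5 + 8 = 3
  -5 + 10 = 5
  0 + 1 = 1
  0 + 2 = 2
  0 + 5 = 5
  0 + 8 = 8
  0 + 10 = 10
  1 + 2 = 3
  1 + 5 = 6
  1 + 8 = 9
  1 + 10 = 11
  2 + 5 = 7
  2 + 8 = 10
  2 + 10 = 12
  5 + 8 = 13
  5 + 10 = 15
  8 + 10 = 18
Collected distinct sums: {-5, -4, -3, 0, 1, 2, 3, 5, 6, 7, 8, 9, 10, 11, 12, 13, 15, 18}
|A +̂ A| = 18
(Reference bound: |A +̂ A| ≥ 2|A| - 3 for |A| ≥ 2, with |A| = 7 giving ≥ 11.)

|A +̂ A| = 18


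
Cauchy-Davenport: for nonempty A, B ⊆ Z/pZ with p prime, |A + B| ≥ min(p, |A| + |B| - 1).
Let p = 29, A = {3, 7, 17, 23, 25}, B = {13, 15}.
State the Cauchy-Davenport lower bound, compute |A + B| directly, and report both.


Cauchy-Davenport: |A + B| ≥ min(p, |A| + |B| - 1) for A, B nonempty in Z/pZ.
|A| = 5, |B| = 2, p = 29.
CD lower bound = min(29, 5 + 2 - 1) = min(29, 6) = 6.
Compute A + B mod 29 directly:
a = 3: 3+13=16, 3+15=18
a = 7: 7+13=20, 7+15=22
a = 17: 17+13=1, 17+15=3
a = 23: 23+13=7, 23+15=9
a = 25: 25+13=9, 25+15=11
A + B = {1, 3, 7, 9, 11, 16, 18, 20, 22}, so |A + B| = 9.
Verify: 9 ≥ 6? Yes ✓.

CD lower bound = 6, actual |A + B| = 9.


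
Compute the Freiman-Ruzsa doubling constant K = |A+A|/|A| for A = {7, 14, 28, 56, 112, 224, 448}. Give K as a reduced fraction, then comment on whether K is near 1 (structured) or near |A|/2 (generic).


|A| = 7.
Compute A + A by enumerating all 49 pairs.
A + A = {14, 21, 28, 35, 42, 56, 63, 70, 84, 112, 119, 126, 140, 168, 224, 231, 238, 252, 280, 336, 448, 455, 462, 476, 504, 560, 672, 896}, so |A + A| = 28.
K = |A + A| / |A| = 28/7 = 4/1 ≈ 4.0000.
Reference: AP of size 7 gives K = 13/7 ≈ 1.8571; a fully generic set of size 7 gives K ≈ 4.0000.

|A| = 7, |A + A| = 28, K = 28/7 = 4/1.


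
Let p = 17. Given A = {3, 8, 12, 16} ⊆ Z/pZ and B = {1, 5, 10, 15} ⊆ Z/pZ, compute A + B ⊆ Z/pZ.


Work in Z/17Z: reduce every sum a + b modulo 17.
Enumerate all 16 pairs:
a = 3: 3+1=4, 3+5=8, 3+10=13, 3+15=1
a = 8: 8+1=9, 8+5=13, 8+10=1, 8+15=6
a = 12: 12+1=13, 12+5=0, 12+10=5, 12+15=10
a = 16: 16+1=0, 16+5=4, 16+10=9, 16+15=14
Distinct residues collected: {0, 1, 4, 5, 6, 8, 9, 10, 13, 14}
|A + B| = 10 (out of 17 total residues).

A + B = {0, 1, 4, 5, 6, 8, 9, 10, 13, 14}


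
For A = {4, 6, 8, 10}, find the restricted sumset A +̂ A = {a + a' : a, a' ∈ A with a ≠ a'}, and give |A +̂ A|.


Restricted sumset: A +̂ A = {a + a' : a ∈ A, a' ∈ A, a ≠ a'}.
Equivalently, take A + A and drop any sum 2a that is achievable ONLY as a + a for a ∈ A (i.e. sums representable only with equal summands).
Enumerate pairs (a, a') with a < a' (symmetric, so each unordered pair gives one sum; this covers all a ≠ a'):
  4 + 6 = 10
  4 + 8 = 12
  4 + 10 = 14
  6 + 8 = 14
  6 + 10 = 16
  8 + 10 = 18
Collected distinct sums: {10, 12, 14, 16, 18}
|A +̂ A| = 5
(Reference bound: |A +̂ A| ≥ 2|A| - 3 for |A| ≥ 2, with |A| = 4 giving ≥ 5.)

|A +̂ A| = 5


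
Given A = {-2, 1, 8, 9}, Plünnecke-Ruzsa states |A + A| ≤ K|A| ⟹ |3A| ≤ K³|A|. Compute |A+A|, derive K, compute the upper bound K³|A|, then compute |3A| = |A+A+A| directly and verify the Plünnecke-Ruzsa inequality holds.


|A| = 4.
Step 1: Compute A + A by enumerating all 16 pairs.
A + A = {-4, -1, 2, 6, 7, 9, 10, 16, 17, 18}, so |A + A| = 10.
Step 2: Doubling constant K = |A + A|/|A| = 10/4 = 10/4 ≈ 2.5000.
Step 3: Plünnecke-Ruzsa gives |3A| ≤ K³·|A| = (2.5000)³ · 4 ≈ 62.5000.
Step 4: Compute 3A = A + A + A directly by enumerating all triples (a,b,c) ∈ A³; |3A| = 20.
Step 5: Check 20 ≤ 62.5000? Yes ✓.

K = 10/4, Plünnecke-Ruzsa bound K³|A| ≈ 62.5000, |3A| = 20, inequality holds.


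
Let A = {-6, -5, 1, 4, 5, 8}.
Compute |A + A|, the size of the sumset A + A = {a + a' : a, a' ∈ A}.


A + A = {a + a' : a, a' ∈ A}; |A| = 6.
General bounds: 2|A| - 1 ≤ |A + A| ≤ |A|(|A|+1)/2, i.e. 11 ≤ |A + A| ≤ 21.
Lower bound 2|A|-1 is attained iff A is an arithmetic progression.
Enumerate sums a + a' for a ≤ a' (symmetric, so this suffices):
a = -6: -6+-6=-12, -6+-5=-11, -6+1=-5, -6+4=-2, -6+5=-1, -6+8=2
a = -5: -5+-5=-10, -5+1=-4, -5+4=-1, -5+5=0, -5+8=3
a = 1: 1+1=2, 1+4=5, 1+5=6, 1+8=9
a = 4: 4+4=8, 4+5=9, 4+8=12
a = 5: 5+5=10, 5+8=13
a = 8: 8+8=16
Distinct sums: {-12, -11, -10, -5, -4, -2, -1, 0, 2, 3, 5, 6, 8, 9, 10, 12, 13, 16}
|A + A| = 18

|A + A| = 18


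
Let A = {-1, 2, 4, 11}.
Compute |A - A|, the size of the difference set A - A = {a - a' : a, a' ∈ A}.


A - A = {a - a' : a, a' ∈ A}; |A| = 4.
Bounds: 2|A|-1 ≤ |A - A| ≤ |A|² - |A| + 1, i.e. 7 ≤ |A - A| ≤ 13.
Note: 0 ∈ A - A always (from a - a). The set is symmetric: if d ∈ A - A then -d ∈ A - A.
Enumerate nonzero differences d = a - a' with a > a' (then include -d):
Positive differences: {2, 3, 5, 7, 9, 12}
Full difference set: {0} ∪ (positive diffs) ∪ (negative diffs).
|A - A| = 1 + 2·6 = 13 (matches direct enumeration: 13).

|A - A| = 13


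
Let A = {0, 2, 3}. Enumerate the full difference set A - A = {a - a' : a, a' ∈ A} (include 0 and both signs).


A - A = {a - a' : a, a' ∈ A}.
Compute a - a' for each ordered pair (a, a'):
a = 0: 0-0=0, 0-2=-2, 0-3=-3
a = 2: 2-0=2, 2-2=0, 2-3=-1
a = 3: 3-0=3, 3-2=1, 3-3=0
Collecting distinct values (and noting 0 appears from a-a):
A - A = {-3, -2, -1, 0, 1, 2, 3}
|A - A| = 7

A - A = {-3, -2, -1, 0, 1, 2, 3}


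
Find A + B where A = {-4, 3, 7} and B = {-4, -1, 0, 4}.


A + B = {a + b : a ∈ A, b ∈ B}.
Enumerate all |A|·|B| = 3·4 = 12 pairs (a, b) and collect distinct sums.
a = -4: -4+-4=-8, -4+-1=-5, -4+0=-4, -4+4=0
a = 3: 3+-4=-1, 3+-1=2, 3+0=3, 3+4=7
a = 7: 7+-4=3, 7+-1=6, 7+0=7, 7+4=11
Collecting distinct sums: A + B = {-8, -5, -4, -1, 0, 2, 3, 6, 7, 11}
|A + B| = 10

A + B = {-8, -5, -4, -1, 0, 2, 3, 6, 7, 11}


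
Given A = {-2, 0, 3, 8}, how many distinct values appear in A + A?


A + A = {a + a' : a, a' ∈ A}; |A| = 4.
General bounds: 2|A| - 1 ≤ |A + A| ≤ |A|(|A|+1)/2, i.e. 7 ≤ |A + A| ≤ 10.
Lower bound 2|A|-1 is attained iff A is an arithmetic progression.
Enumerate sums a + a' for a ≤ a' (symmetric, so this suffices):
a = -2: -2+-2=-4, -2+0=-2, -2+3=1, -2+8=6
a = 0: 0+0=0, 0+3=3, 0+8=8
a = 3: 3+3=6, 3+8=11
a = 8: 8+8=16
Distinct sums: {-4, -2, 0, 1, 3, 6, 8, 11, 16}
|A + A| = 9

|A + A| = 9


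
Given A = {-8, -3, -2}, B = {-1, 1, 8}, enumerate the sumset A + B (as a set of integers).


A + B = {a + b : a ∈ A, b ∈ B}.
Enumerate all |A|·|B| = 3·3 = 9 pairs (a, b) and collect distinct sums.
a = -8: -8+-1=-9, -8+1=-7, -8+8=0
a = -3: -3+-1=-4, -3+1=-2, -3+8=5
a = -2: -2+-1=-3, -2+1=-1, -2+8=6
Collecting distinct sums: A + B = {-9, -7, -4, -3, -2, -1, 0, 5, 6}
|A + B| = 9

A + B = {-9, -7, -4, -3, -2, -1, 0, 5, 6}


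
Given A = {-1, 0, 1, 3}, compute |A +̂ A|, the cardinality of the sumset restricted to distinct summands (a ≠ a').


Restricted sumset: A +̂ A = {a + a' : a ∈ A, a' ∈ A, a ≠ a'}.
Equivalently, take A + A and drop any sum 2a that is achievable ONLY as a + a for a ∈ A (i.e. sums representable only with equal summands).
Enumerate pairs (a, a') with a < a' (symmetric, so each unordered pair gives one sum; this covers all a ≠ a'):
  -1 + 0 = -1
  -1 + 1 = 0
  -1 + 3 = 2
  0 + 1 = 1
  0 + 3 = 3
  1 + 3 = 4
Collected distinct sums: {-1, 0, 1, 2, 3, 4}
|A +̂ A| = 6
(Reference bound: |A +̂ A| ≥ 2|A| - 3 for |A| ≥ 2, with |A| = 4 giving ≥ 5.)

|A +̂ A| = 6


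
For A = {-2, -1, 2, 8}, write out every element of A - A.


A - A = {a - a' : a, a' ∈ A}.
Compute a - a' for each ordered pair (a, a'):
a = -2: -2--2=0, -2--1=-1, -2-2=-4, -2-8=-10
a = -1: -1--2=1, -1--1=0, -1-2=-3, -1-8=-9
a = 2: 2--2=4, 2--1=3, 2-2=0, 2-8=-6
a = 8: 8--2=10, 8--1=9, 8-2=6, 8-8=0
Collecting distinct values (and noting 0 appears from a-a):
A - A = {-10, -9, -6, -4, -3, -1, 0, 1, 3, 4, 6, 9, 10}
|A - A| = 13

A - A = {-10, -9, -6, -4, -3, -1, 0, 1, 3, 4, 6, 9, 10}


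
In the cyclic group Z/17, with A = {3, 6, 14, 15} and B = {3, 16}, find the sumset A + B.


Work in Z/17Z: reduce every sum a + b modulo 17.
Enumerate all 8 pairs:
a = 3: 3+3=6, 3+16=2
a = 6: 6+3=9, 6+16=5
a = 14: 14+3=0, 14+16=13
a = 15: 15+3=1, 15+16=14
Distinct residues collected: {0, 1, 2, 5, 6, 9, 13, 14}
|A + B| = 8 (out of 17 total residues).

A + B = {0, 1, 2, 5, 6, 9, 13, 14}


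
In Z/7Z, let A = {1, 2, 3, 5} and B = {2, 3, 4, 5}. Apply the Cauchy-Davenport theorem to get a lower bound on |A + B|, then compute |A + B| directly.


Cauchy-Davenport: |A + B| ≥ min(p, |A| + |B| - 1) for A, B nonempty in Z/pZ.
|A| = 4, |B| = 4, p = 7.
CD lower bound = min(7, 4 + 4 - 1) = min(7, 7) = 7.
Compute A + B mod 7 directly:
a = 1: 1+2=3, 1+3=4, 1+4=5, 1+5=6
a = 2: 2+2=4, 2+3=5, 2+4=6, 2+5=0
a = 3: 3+2=5, 3+3=6, 3+4=0, 3+5=1
a = 5: 5+2=0, 5+3=1, 5+4=2, 5+5=3
A + B = {0, 1, 2, 3, 4, 5, 6}, so |A + B| = 7.
Verify: 7 ≥ 7? Yes ✓.

CD lower bound = 7, actual |A + B| = 7.


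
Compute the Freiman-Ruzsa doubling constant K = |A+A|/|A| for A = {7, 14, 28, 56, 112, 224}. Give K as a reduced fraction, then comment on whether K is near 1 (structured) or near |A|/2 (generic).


|A| = 6.
Compute A + A by enumerating all 36 pairs.
A + A = {14, 21, 28, 35, 42, 56, 63, 70, 84, 112, 119, 126, 140, 168, 224, 231, 238, 252, 280, 336, 448}, so |A + A| = 21.
K = |A + A| / |A| = 21/6 = 7/2 ≈ 3.5000.
Reference: AP of size 6 gives K = 11/6 ≈ 1.8333; a fully generic set of size 6 gives K ≈ 3.5000.

|A| = 6, |A + A| = 21, K = 21/6 = 7/2.


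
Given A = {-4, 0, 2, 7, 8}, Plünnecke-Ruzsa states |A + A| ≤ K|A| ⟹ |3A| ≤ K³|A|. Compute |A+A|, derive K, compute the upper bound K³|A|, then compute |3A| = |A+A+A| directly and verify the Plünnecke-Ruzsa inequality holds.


|A| = 5.
Step 1: Compute A + A by enumerating all 25 pairs.
A + A = {-8, -4, -2, 0, 2, 3, 4, 7, 8, 9, 10, 14, 15, 16}, so |A + A| = 14.
Step 2: Doubling constant K = |A + A|/|A| = 14/5 = 14/5 ≈ 2.8000.
Step 3: Plünnecke-Ruzsa gives |3A| ≤ K³·|A| = (2.8000)³ · 5 ≈ 109.7600.
Step 4: Compute 3A = A + A + A directly by enumerating all triples (a,b,c) ∈ A³; |3A| = 27.
Step 5: Check 27 ≤ 109.7600? Yes ✓.

K = 14/5, Plünnecke-Ruzsa bound K³|A| ≈ 109.7600, |3A| = 27, inequality holds.


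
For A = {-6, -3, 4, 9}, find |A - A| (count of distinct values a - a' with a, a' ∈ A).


A - A = {a - a' : a, a' ∈ A}; |A| = 4.
Bounds: 2|A|-1 ≤ |A - A| ≤ |A|² - |A| + 1, i.e. 7 ≤ |A - A| ≤ 13.
Note: 0 ∈ A - A always (from a - a). The set is symmetric: if d ∈ A - A then -d ∈ A - A.
Enumerate nonzero differences d = a - a' with a > a' (then include -d):
Positive differences: {3, 5, 7, 10, 12, 15}
Full difference set: {0} ∪ (positive diffs) ∪ (negative diffs).
|A - A| = 1 + 2·6 = 13 (matches direct enumeration: 13).

|A - A| = 13


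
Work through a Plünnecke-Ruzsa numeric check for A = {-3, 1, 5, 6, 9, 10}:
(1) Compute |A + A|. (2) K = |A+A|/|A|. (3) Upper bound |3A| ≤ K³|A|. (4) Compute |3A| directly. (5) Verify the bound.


|A| = 6.
Step 1: Compute A + A by enumerating all 36 pairs.
A + A = {-6, -2, 2, 3, 6, 7, 10, 11, 12, 14, 15, 16, 18, 19, 20}, so |A + A| = 15.
Step 2: Doubling constant K = |A + A|/|A| = 15/6 = 15/6 ≈ 2.5000.
Step 3: Plünnecke-Ruzsa gives |3A| ≤ K³·|A| = (2.5000)³ · 6 ≈ 93.7500.
Step 4: Compute 3A = A + A + A directly by enumerating all triples (a,b,c) ∈ A³; |3A| = 28.
Step 5: Check 28 ≤ 93.7500? Yes ✓.

K = 15/6, Plünnecke-Ruzsa bound K³|A| ≈ 93.7500, |3A| = 28, inequality holds.


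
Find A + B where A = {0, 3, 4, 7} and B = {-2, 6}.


A + B = {a + b : a ∈ A, b ∈ B}.
Enumerate all |A|·|B| = 4·2 = 8 pairs (a, b) and collect distinct sums.
a = 0: 0+-2=-2, 0+6=6
a = 3: 3+-2=1, 3+6=9
a = 4: 4+-2=2, 4+6=10
a = 7: 7+-2=5, 7+6=13
Collecting distinct sums: A + B = {-2, 1, 2, 5, 6, 9, 10, 13}
|A + B| = 8

A + B = {-2, 1, 2, 5, 6, 9, 10, 13}


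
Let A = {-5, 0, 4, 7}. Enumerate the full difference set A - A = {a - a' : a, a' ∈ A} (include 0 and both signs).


A - A = {a - a' : a, a' ∈ A}.
Compute a - a' for each ordered pair (a, a'):
a = -5: -5--5=0, -5-0=-5, -5-4=-9, -5-7=-12
a = 0: 0--5=5, 0-0=0, 0-4=-4, 0-7=-7
a = 4: 4--5=9, 4-0=4, 4-4=0, 4-7=-3
a = 7: 7--5=12, 7-0=7, 7-4=3, 7-7=0
Collecting distinct values (and noting 0 appears from a-a):
A - A = {-12, -9, -7, -5, -4, -3, 0, 3, 4, 5, 7, 9, 12}
|A - A| = 13

A - A = {-12, -9, -7, -5, -4, -3, 0, 3, 4, 5, 7, 9, 12}


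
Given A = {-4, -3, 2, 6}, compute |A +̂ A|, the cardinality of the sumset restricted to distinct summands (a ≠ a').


Restricted sumset: A +̂ A = {a + a' : a ∈ A, a' ∈ A, a ≠ a'}.
Equivalently, take A + A and drop any sum 2a that is achievable ONLY as a + a for a ∈ A (i.e. sums representable only with equal summands).
Enumerate pairs (a, a') with a < a' (symmetric, so each unordered pair gives one sum; this covers all a ≠ a'):
  -4 + -3 = -7
  -4 + 2 = -2
  -4 + 6 = 2
  -3 + 2 = -1
  -3 + 6 = 3
  2 + 6 = 8
Collected distinct sums: {-7, -2, -1, 2, 3, 8}
|A +̂ A| = 6
(Reference bound: |A +̂ A| ≥ 2|A| - 3 for |A| ≥ 2, with |A| = 4 giving ≥ 5.)

|A +̂ A| = 6


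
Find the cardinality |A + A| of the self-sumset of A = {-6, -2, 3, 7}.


A + A = {a + a' : a, a' ∈ A}; |A| = 4.
General bounds: 2|A| - 1 ≤ |A + A| ≤ |A|(|A|+1)/2, i.e. 7 ≤ |A + A| ≤ 10.
Lower bound 2|A|-1 is attained iff A is an arithmetic progression.
Enumerate sums a + a' for a ≤ a' (symmetric, so this suffices):
a = -6: -6+-6=-12, -6+-2=-8, -6+3=-3, -6+7=1
a = -2: -2+-2=-4, -2+3=1, -2+7=5
a = 3: 3+3=6, 3+7=10
a = 7: 7+7=14
Distinct sums: {-12, -8, -4, -3, 1, 5, 6, 10, 14}
|A + A| = 9

|A + A| = 9


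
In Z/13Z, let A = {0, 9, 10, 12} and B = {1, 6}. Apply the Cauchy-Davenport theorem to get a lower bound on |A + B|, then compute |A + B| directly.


Cauchy-Davenport: |A + B| ≥ min(p, |A| + |B| - 1) for A, B nonempty in Z/pZ.
|A| = 4, |B| = 2, p = 13.
CD lower bound = min(13, 4 + 2 - 1) = min(13, 5) = 5.
Compute A + B mod 13 directly:
a = 0: 0+1=1, 0+6=6
a = 9: 9+1=10, 9+6=2
a = 10: 10+1=11, 10+6=3
a = 12: 12+1=0, 12+6=5
A + B = {0, 1, 2, 3, 5, 6, 10, 11}, so |A + B| = 8.
Verify: 8 ≥ 5? Yes ✓.

CD lower bound = 5, actual |A + B| = 8.


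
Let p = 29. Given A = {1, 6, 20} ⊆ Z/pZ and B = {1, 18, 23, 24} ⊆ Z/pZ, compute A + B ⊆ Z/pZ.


Work in Z/29Z: reduce every sum a + b modulo 29.
Enumerate all 12 pairs:
a = 1: 1+1=2, 1+18=19, 1+23=24, 1+24=25
a = 6: 6+1=7, 6+18=24, 6+23=0, 6+24=1
a = 20: 20+1=21, 20+18=9, 20+23=14, 20+24=15
Distinct residues collected: {0, 1, 2, 7, 9, 14, 15, 19, 21, 24, 25}
|A + B| = 11 (out of 29 total residues).

A + B = {0, 1, 2, 7, 9, 14, 15, 19, 21, 24, 25}


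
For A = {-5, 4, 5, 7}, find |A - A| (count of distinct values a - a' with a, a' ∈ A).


A - A = {a - a' : a, a' ∈ A}; |A| = 4.
Bounds: 2|A|-1 ≤ |A - A| ≤ |A|² - |A| + 1, i.e. 7 ≤ |A - A| ≤ 13.
Note: 0 ∈ A - A always (from a - a). The set is symmetric: if d ∈ A - A then -d ∈ A - A.
Enumerate nonzero differences d = a - a' with a > a' (then include -d):
Positive differences: {1, 2, 3, 9, 10, 12}
Full difference set: {0} ∪ (positive diffs) ∪ (negative diffs).
|A - A| = 1 + 2·6 = 13 (matches direct enumeration: 13).

|A - A| = 13


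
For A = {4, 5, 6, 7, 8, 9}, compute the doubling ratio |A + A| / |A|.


|A| = 6.
Compute A + A by enumerating all 36 pairs.
A + A = {8, 9, 10, 11, 12, 13, 14, 15, 16, 17, 18}, so |A + A| = 11.
K = |A + A| / |A| = 11/6 (already in lowest terms) ≈ 1.8333.
Reference: AP of size 6 gives K = 11/6 ≈ 1.8333; a fully generic set of size 6 gives K ≈ 3.5000.

|A| = 6, |A + A| = 11, K = 11/6.


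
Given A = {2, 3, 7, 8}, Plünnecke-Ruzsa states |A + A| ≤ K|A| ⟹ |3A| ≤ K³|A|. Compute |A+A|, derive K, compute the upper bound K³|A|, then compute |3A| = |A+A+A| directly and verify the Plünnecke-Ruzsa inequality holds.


|A| = 4.
Step 1: Compute A + A by enumerating all 16 pairs.
A + A = {4, 5, 6, 9, 10, 11, 14, 15, 16}, so |A + A| = 9.
Step 2: Doubling constant K = |A + A|/|A| = 9/4 = 9/4 ≈ 2.2500.
Step 3: Plünnecke-Ruzsa gives |3A| ≤ K³·|A| = (2.2500)³ · 4 ≈ 45.5625.
Step 4: Compute 3A = A + A + A directly by enumerating all triples (a,b,c) ∈ A³; |3A| = 16.
Step 5: Check 16 ≤ 45.5625? Yes ✓.

K = 9/4, Plünnecke-Ruzsa bound K³|A| ≈ 45.5625, |3A| = 16, inequality holds.


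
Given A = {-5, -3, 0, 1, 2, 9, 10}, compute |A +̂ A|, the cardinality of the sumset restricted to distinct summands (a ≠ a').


Restricted sumset: A +̂ A = {a + a' : a ∈ A, a' ∈ A, a ≠ a'}.
Equivalently, take A + A and drop any sum 2a that is achievable ONLY as a + a for a ∈ A (i.e. sums representable only with equal summands).
Enumerate pairs (a, a') with a < a' (symmetric, so each unordered pair gives one sum; this covers all a ≠ a'):
  -5 + -3 = -8
  -5 + 0 = -5
  -5 + 1 = -4
  -5 + 2 = -3
  -5 + 9 = 4
  -5 + 10 = 5
  -3 + 0 = -3
  -3 + 1 = -2
  -3 + 2 = -1
  -3 + 9 = 6
  -3 + 10 = 7
  0 + 1 = 1
  0 + 2 = 2
  0 + 9 = 9
  0 + 10 = 10
  1 + 2 = 3
  1 + 9 = 10
  1 + 10 = 11
  2 + 9 = 11
  2 + 10 = 12
  9 + 10 = 19
Collected distinct sums: {-8, -5, -4, -3, -2, -1, 1, 2, 3, 4, 5, 6, 7, 9, 10, 11, 12, 19}
|A +̂ A| = 18
(Reference bound: |A +̂ A| ≥ 2|A| - 3 for |A| ≥ 2, with |A| = 7 giving ≥ 11.)

|A +̂ A| = 18


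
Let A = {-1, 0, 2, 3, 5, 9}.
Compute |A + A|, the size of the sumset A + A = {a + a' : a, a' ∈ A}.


A + A = {a + a' : a, a' ∈ A}; |A| = 6.
General bounds: 2|A| - 1 ≤ |A + A| ≤ |A|(|A|+1)/2, i.e. 11 ≤ |A + A| ≤ 21.
Lower bound 2|A|-1 is attained iff A is an arithmetic progression.
Enumerate sums a + a' for a ≤ a' (symmetric, so this suffices):
a = -1: -1+-1=-2, -1+0=-1, -1+2=1, -1+3=2, -1+5=4, -1+9=8
a = 0: 0+0=0, 0+2=2, 0+3=3, 0+5=5, 0+9=9
a = 2: 2+2=4, 2+3=5, 2+5=7, 2+9=11
a = 3: 3+3=6, 3+5=8, 3+9=12
a = 5: 5+5=10, 5+9=14
a = 9: 9+9=18
Distinct sums: {-2, -1, 0, 1, 2, 3, 4, 5, 6, 7, 8, 9, 10, 11, 12, 14, 18}
|A + A| = 17

|A + A| = 17


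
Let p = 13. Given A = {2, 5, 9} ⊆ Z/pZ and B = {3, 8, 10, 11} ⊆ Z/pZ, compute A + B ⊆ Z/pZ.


Work in Z/13Z: reduce every sum a + b modulo 13.
Enumerate all 12 pairs:
a = 2: 2+3=5, 2+8=10, 2+10=12, 2+11=0
a = 5: 5+3=8, 5+8=0, 5+10=2, 5+11=3
a = 9: 9+3=12, 9+8=4, 9+10=6, 9+11=7
Distinct residues collected: {0, 2, 3, 4, 5, 6, 7, 8, 10, 12}
|A + B| = 10 (out of 13 total residues).

A + B = {0, 2, 3, 4, 5, 6, 7, 8, 10, 12}


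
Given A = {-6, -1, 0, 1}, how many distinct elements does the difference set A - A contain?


A - A = {a - a' : a, a' ∈ A}; |A| = 4.
Bounds: 2|A|-1 ≤ |A - A| ≤ |A|² - |A| + 1, i.e. 7 ≤ |A - A| ≤ 13.
Note: 0 ∈ A - A always (from a - a). The set is symmetric: if d ∈ A - A then -d ∈ A - A.
Enumerate nonzero differences d = a - a' with a > a' (then include -d):
Positive differences: {1, 2, 5, 6, 7}
Full difference set: {0} ∪ (positive diffs) ∪ (negative diffs).
|A - A| = 1 + 2·5 = 11 (matches direct enumeration: 11).

|A - A| = 11


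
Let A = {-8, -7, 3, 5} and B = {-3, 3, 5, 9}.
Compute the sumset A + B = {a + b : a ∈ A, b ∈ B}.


A + B = {a + b : a ∈ A, b ∈ B}.
Enumerate all |A|·|B| = 4·4 = 16 pairs (a, b) and collect distinct sums.
a = -8: -8+-3=-11, -8+3=-5, -8+5=-3, -8+9=1
a = -7: -7+-3=-10, -7+3=-4, -7+5=-2, -7+9=2
a = 3: 3+-3=0, 3+3=6, 3+5=8, 3+9=12
a = 5: 5+-3=2, 5+3=8, 5+5=10, 5+9=14
Collecting distinct sums: A + B = {-11, -10, -5, -4, -3, -2, 0, 1, 2, 6, 8, 10, 12, 14}
|A + B| = 14

A + B = {-11, -10, -5, -4, -3, -2, 0, 1, 2, 6, 8, 10, 12, 14}


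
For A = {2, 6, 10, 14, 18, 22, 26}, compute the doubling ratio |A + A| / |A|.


|A| = 7.
Compute A + A by enumerating all 49 pairs.
A + A = {4, 8, 12, 16, 20, 24, 28, 32, 36, 40, 44, 48, 52}, so |A + A| = 13.
K = |A + A| / |A| = 13/7 (already in lowest terms) ≈ 1.8571.
Reference: AP of size 7 gives K = 13/7 ≈ 1.8571; a fully generic set of size 7 gives K ≈ 4.0000.

|A| = 7, |A + A| = 13, K = 13/7.


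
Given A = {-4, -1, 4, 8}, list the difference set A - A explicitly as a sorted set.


A - A = {a - a' : a, a' ∈ A}.
Compute a - a' for each ordered pair (a, a'):
a = -4: -4--4=0, -4--1=-3, -4-4=-8, -4-8=-12
a = -1: -1--4=3, -1--1=0, -1-4=-5, -1-8=-9
a = 4: 4--4=8, 4--1=5, 4-4=0, 4-8=-4
a = 8: 8--4=12, 8--1=9, 8-4=4, 8-8=0
Collecting distinct values (and noting 0 appears from a-a):
A - A = {-12, -9, -8, -5, -4, -3, 0, 3, 4, 5, 8, 9, 12}
|A - A| = 13

A - A = {-12, -9, -8, -5, -4, -3, 0, 3, 4, 5, 8, 9, 12}


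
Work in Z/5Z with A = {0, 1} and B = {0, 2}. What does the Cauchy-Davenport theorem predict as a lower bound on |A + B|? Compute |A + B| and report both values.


Cauchy-Davenport: |A + B| ≥ min(p, |A| + |B| - 1) for A, B nonempty in Z/pZ.
|A| = 2, |B| = 2, p = 5.
CD lower bound = min(5, 2 + 2 - 1) = min(5, 3) = 3.
Compute A + B mod 5 directly:
a = 0: 0+0=0, 0+2=2
a = 1: 1+0=1, 1+2=3
A + B = {0, 1, 2, 3}, so |A + B| = 4.
Verify: 4 ≥ 3? Yes ✓.

CD lower bound = 3, actual |A + B| = 4.


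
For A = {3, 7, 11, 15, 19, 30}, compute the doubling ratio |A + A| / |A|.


|A| = 6.
Compute A + A by enumerating all 36 pairs.
A + A = {6, 10, 14, 18, 22, 26, 30, 33, 34, 37, 38, 41, 45, 49, 60}, so |A + A| = 15.
K = |A + A| / |A| = 15/6 = 5/2 ≈ 2.5000.
Reference: AP of size 6 gives K = 11/6 ≈ 1.8333; a fully generic set of size 6 gives K ≈ 3.5000.

|A| = 6, |A + A| = 15, K = 15/6 = 5/2.


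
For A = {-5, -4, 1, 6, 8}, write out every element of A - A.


A - A = {a - a' : a, a' ∈ A}.
Compute a - a' for each ordered pair (a, a'):
a = -5: -5--5=0, -5--4=-1, -5-1=-6, -5-6=-11, -5-8=-13
a = -4: -4--5=1, -4--4=0, -4-1=-5, -4-6=-10, -4-8=-12
a = 1: 1--5=6, 1--4=5, 1-1=0, 1-6=-5, 1-8=-7
a = 6: 6--5=11, 6--4=10, 6-1=5, 6-6=0, 6-8=-2
a = 8: 8--5=13, 8--4=12, 8-1=7, 8-6=2, 8-8=0
Collecting distinct values (and noting 0 appears from a-a):
A - A = {-13, -12, -11, -10, -7, -6, -5, -2, -1, 0, 1, 2, 5, 6, 7, 10, 11, 12, 13}
|A - A| = 19

A - A = {-13, -12, -11, -10, -7, -6, -5, -2, -1, 0, 1, 2, 5, 6, 7, 10, 11, 12, 13}


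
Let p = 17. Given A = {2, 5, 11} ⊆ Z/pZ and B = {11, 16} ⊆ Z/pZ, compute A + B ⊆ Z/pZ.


Work in Z/17Z: reduce every sum a + b modulo 17.
Enumerate all 6 pairs:
a = 2: 2+11=13, 2+16=1
a = 5: 5+11=16, 5+16=4
a = 11: 11+11=5, 11+16=10
Distinct residues collected: {1, 4, 5, 10, 13, 16}
|A + B| = 6 (out of 17 total residues).

A + B = {1, 4, 5, 10, 13, 16}


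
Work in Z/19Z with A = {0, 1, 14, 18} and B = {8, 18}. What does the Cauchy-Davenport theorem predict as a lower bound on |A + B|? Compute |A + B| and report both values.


Cauchy-Davenport: |A + B| ≥ min(p, |A| + |B| - 1) for A, B nonempty in Z/pZ.
|A| = 4, |B| = 2, p = 19.
CD lower bound = min(19, 4 + 2 - 1) = min(19, 5) = 5.
Compute A + B mod 19 directly:
a = 0: 0+8=8, 0+18=18
a = 1: 1+8=9, 1+18=0
a = 14: 14+8=3, 14+18=13
a = 18: 18+8=7, 18+18=17
A + B = {0, 3, 7, 8, 9, 13, 17, 18}, so |A + B| = 8.
Verify: 8 ≥ 5? Yes ✓.

CD lower bound = 5, actual |A + B| = 8.


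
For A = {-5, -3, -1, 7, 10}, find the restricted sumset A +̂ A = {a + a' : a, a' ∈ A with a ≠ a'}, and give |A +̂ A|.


Restricted sumset: A +̂ A = {a + a' : a ∈ A, a' ∈ A, a ≠ a'}.
Equivalently, take A + A and drop any sum 2a that is achievable ONLY as a + a for a ∈ A (i.e. sums representable only with equal summands).
Enumerate pairs (a, a') with a < a' (symmetric, so each unordered pair gives one sum; this covers all a ≠ a'):
  -5 + -3 = -8
  -5 + -1 = -6
  -5 + 7 = 2
  -5 + 10 = 5
  -3 + -1 = -4
  -3 + 7 = 4
  -3 + 10 = 7
  -1 + 7 = 6
  -1 + 10 = 9
  7 + 10 = 17
Collected distinct sums: {-8, -6, -4, 2, 4, 5, 6, 7, 9, 17}
|A +̂ A| = 10
(Reference bound: |A +̂ A| ≥ 2|A| - 3 for |A| ≥ 2, with |A| = 5 giving ≥ 7.)

|A +̂ A| = 10


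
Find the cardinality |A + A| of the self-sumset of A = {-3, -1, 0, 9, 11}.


A + A = {a + a' : a, a' ∈ A}; |A| = 5.
General bounds: 2|A| - 1 ≤ |A + A| ≤ |A|(|A|+1)/2, i.e. 9 ≤ |A + A| ≤ 15.
Lower bound 2|A|-1 is attained iff A is an arithmetic progression.
Enumerate sums a + a' for a ≤ a' (symmetric, so this suffices):
a = -3: -3+-3=-6, -3+-1=-4, -3+0=-3, -3+9=6, -3+11=8
a = -1: -1+-1=-2, -1+0=-1, -1+9=8, -1+11=10
a = 0: 0+0=0, 0+9=9, 0+11=11
a = 9: 9+9=18, 9+11=20
a = 11: 11+11=22
Distinct sums: {-6, -4, -3, -2, -1, 0, 6, 8, 9, 10, 11, 18, 20, 22}
|A + A| = 14

|A + A| = 14


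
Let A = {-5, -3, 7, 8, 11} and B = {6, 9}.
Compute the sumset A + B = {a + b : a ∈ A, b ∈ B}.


A + B = {a + b : a ∈ A, b ∈ B}.
Enumerate all |A|·|B| = 5·2 = 10 pairs (a, b) and collect distinct sums.
a = -5: -5+6=1, -5+9=4
a = -3: -3+6=3, -3+9=6
a = 7: 7+6=13, 7+9=16
a = 8: 8+6=14, 8+9=17
a = 11: 11+6=17, 11+9=20
Collecting distinct sums: A + B = {1, 3, 4, 6, 13, 14, 16, 17, 20}
|A + B| = 9

A + B = {1, 3, 4, 6, 13, 14, 16, 17, 20}


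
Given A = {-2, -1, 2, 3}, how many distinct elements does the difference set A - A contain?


A - A = {a - a' : a, a' ∈ A}; |A| = 4.
Bounds: 2|A|-1 ≤ |A - A| ≤ |A|² - |A| + 1, i.e. 7 ≤ |A - A| ≤ 13.
Note: 0 ∈ A - A always (from a - a). The set is symmetric: if d ∈ A - A then -d ∈ A - A.
Enumerate nonzero differences d = a - a' with a > a' (then include -d):
Positive differences: {1, 3, 4, 5}
Full difference set: {0} ∪ (positive diffs) ∪ (negative diffs).
|A - A| = 1 + 2·4 = 9 (matches direct enumeration: 9).

|A - A| = 9


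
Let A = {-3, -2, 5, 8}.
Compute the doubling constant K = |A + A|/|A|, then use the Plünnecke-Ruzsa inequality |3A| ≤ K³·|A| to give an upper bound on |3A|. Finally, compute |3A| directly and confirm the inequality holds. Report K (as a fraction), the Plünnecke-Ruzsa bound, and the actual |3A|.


|A| = 4.
Step 1: Compute A + A by enumerating all 16 pairs.
A + A = {-6, -5, -4, 2, 3, 5, 6, 10, 13, 16}, so |A + A| = 10.
Step 2: Doubling constant K = |A + A|/|A| = 10/4 = 10/4 ≈ 2.5000.
Step 3: Plünnecke-Ruzsa gives |3A| ≤ K³·|A| = (2.5000)³ · 4 ≈ 62.5000.
Step 4: Compute 3A = A + A + A directly by enumerating all triples (a,b,c) ∈ A³; |3A| = 20.
Step 5: Check 20 ≤ 62.5000? Yes ✓.

K = 10/4, Plünnecke-Ruzsa bound K³|A| ≈ 62.5000, |3A| = 20, inequality holds.


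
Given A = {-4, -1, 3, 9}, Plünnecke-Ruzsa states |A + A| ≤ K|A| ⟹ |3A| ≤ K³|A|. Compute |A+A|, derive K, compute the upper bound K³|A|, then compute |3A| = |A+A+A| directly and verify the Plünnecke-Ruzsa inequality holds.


|A| = 4.
Step 1: Compute A + A by enumerating all 16 pairs.
A + A = {-8, -5, -2, -1, 2, 5, 6, 8, 12, 18}, so |A + A| = 10.
Step 2: Doubling constant K = |A + A|/|A| = 10/4 = 10/4 ≈ 2.5000.
Step 3: Plünnecke-Ruzsa gives |3A| ≤ K³·|A| = (2.5000)³ · 4 ≈ 62.5000.
Step 4: Compute 3A = A + A + A directly by enumerating all triples (a,b,c) ∈ A³; |3A| = 19.
Step 5: Check 19 ≤ 62.5000? Yes ✓.

K = 10/4, Plünnecke-Ruzsa bound K³|A| ≈ 62.5000, |3A| = 19, inequality holds.


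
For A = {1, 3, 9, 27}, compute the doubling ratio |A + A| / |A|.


|A| = 4.
Compute A + A by enumerating all 16 pairs.
A + A = {2, 4, 6, 10, 12, 18, 28, 30, 36, 54}, so |A + A| = 10.
K = |A + A| / |A| = 10/4 = 5/2 ≈ 2.5000.
Reference: AP of size 4 gives K = 7/4 ≈ 1.7500; a fully generic set of size 4 gives K ≈ 2.5000.

|A| = 4, |A + A| = 10, K = 10/4 = 5/2.


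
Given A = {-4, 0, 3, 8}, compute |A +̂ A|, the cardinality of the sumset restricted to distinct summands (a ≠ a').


Restricted sumset: A +̂ A = {a + a' : a ∈ A, a' ∈ A, a ≠ a'}.
Equivalently, take A + A and drop any sum 2a that is achievable ONLY as a + a for a ∈ A (i.e. sums representable only with equal summands).
Enumerate pairs (a, a') with a < a' (symmetric, so each unordered pair gives one sum; this covers all a ≠ a'):
  -4 + 0 = -4
  -4 + 3 = -1
  -4 + 8 = 4
  0 + 3 = 3
  0 + 8 = 8
  3 + 8 = 11
Collected distinct sums: {-4, -1, 3, 4, 8, 11}
|A +̂ A| = 6
(Reference bound: |A +̂ A| ≥ 2|A| - 3 for |A| ≥ 2, with |A| = 4 giving ≥ 5.)

|A +̂ A| = 6


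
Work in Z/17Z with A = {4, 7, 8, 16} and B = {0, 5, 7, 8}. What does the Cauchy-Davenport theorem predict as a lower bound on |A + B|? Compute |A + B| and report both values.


Cauchy-Davenport: |A + B| ≥ min(p, |A| + |B| - 1) for A, B nonempty in Z/pZ.
|A| = 4, |B| = 4, p = 17.
CD lower bound = min(17, 4 + 4 - 1) = min(17, 7) = 7.
Compute A + B mod 17 directly:
a = 4: 4+0=4, 4+5=9, 4+7=11, 4+8=12
a = 7: 7+0=7, 7+5=12, 7+7=14, 7+8=15
a = 8: 8+0=8, 8+5=13, 8+7=15, 8+8=16
a = 16: 16+0=16, 16+5=4, 16+7=6, 16+8=7
A + B = {4, 6, 7, 8, 9, 11, 12, 13, 14, 15, 16}, so |A + B| = 11.
Verify: 11 ≥ 7? Yes ✓.

CD lower bound = 7, actual |A + B| = 11.


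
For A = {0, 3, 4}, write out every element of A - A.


A - A = {a - a' : a, a' ∈ A}.
Compute a - a' for each ordered pair (a, a'):
a = 0: 0-0=0, 0-3=-3, 0-4=-4
a = 3: 3-0=3, 3-3=0, 3-4=-1
a = 4: 4-0=4, 4-3=1, 4-4=0
Collecting distinct values (and noting 0 appears from a-a):
A - A = {-4, -3, -1, 0, 1, 3, 4}
|A - A| = 7

A - A = {-4, -3, -1, 0, 1, 3, 4}


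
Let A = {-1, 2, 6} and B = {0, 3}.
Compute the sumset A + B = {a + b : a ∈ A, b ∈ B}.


A + B = {a + b : a ∈ A, b ∈ B}.
Enumerate all |A|·|B| = 3·2 = 6 pairs (a, b) and collect distinct sums.
a = -1: -1+0=-1, -1+3=2
a = 2: 2+0=2, 2+3=5
a = 6: 6+0=6, 6+3=9
Collecting distinct sums: A + B = {-1, 2, 5, 6, 9}
|A + B| = 5

A + B = {-1, 2, 5, 6, 9}


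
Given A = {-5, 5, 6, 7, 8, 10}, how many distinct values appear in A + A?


A + A = {a + a' : a, a' ∈ A}; |A| = 6.
General bounds: 2|A| - 1 ≤ |A + A| ≤ |A|(|A|+1)/2, i.e. 11 ≤ |A + A| ≤ 21.
Lower bound 2|A|-1 is attained iff A is an arithmetic progression.
Enumerate sums a + a' for a ≤ a' (symmetric, so this suffices):
a = -5: -5+-5=-10, -5+5=0, -5+6=1, -5+7=2, -5+8=3, -5+10=5
a = 5: 5+5=10, 5+6=11, 5+7=12, 5+8=13, 5+10=15
a = 6: 6+6=12, 6+7=13, 6+8=14, 6+10=16
a = 7: 7+7=14, 7+8=15, 7+10=17
a = 8: 8+8=16, 8+10=18
a = 10: 10+10=20
Distinct sums: {-10, 0, 1, 2, 3, 5, 10, 11, 12, 13, 14, 15, 16, 17, 18, 20}
|A + A| = 16

|A + A| = 16


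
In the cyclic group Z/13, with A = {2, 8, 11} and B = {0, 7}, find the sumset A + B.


Work in Z/13Z: reduce every sum a + b modulo 13.
Enumerate all 6 pairs:
a = 2: 2+0=2, 2+7=9
a = 8: 8+0=8, 8+7=2
a = 11: 11+0=11, 11+7=5
Distinct residues collected: {2, 5, 8, 9, 11}
|A + B| = 5 (out of 13 total residues).

A + B = {2, 5, 8, 9, 11}


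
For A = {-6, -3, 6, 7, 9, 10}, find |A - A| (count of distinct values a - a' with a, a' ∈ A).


A - A = {a - a' : a, a' ∈ A}; |A| = 6.
Bounds: 2|A|-1 ≤ |A - A| ≤ |A|² - |A| + 1, i.e. 11 ≤ |A - A| ≤ 31.
Note: 0 ∈ A - A always (from a - a). The set is symmetric: if d ∈ A - A then -d ∈ A - A.
Enumerate nonzero differences d = a - a' with a > a' (then include -d):
Positive differences: {1, 2, 3, 4, 9, 10, 12, 13, 15, 16}
Full difference set: {0} ∪ (positive diffs) ∪ (negative diffs).
|A - A| = 1 + 2·10 = 21 (matches direct enumeration: 21).

|A - A| = 21


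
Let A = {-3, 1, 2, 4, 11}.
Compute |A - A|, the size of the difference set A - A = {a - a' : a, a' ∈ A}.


A - A = {a - a' : a, a' ∈ A}; |A| = 5.
Bounds: 2|A|-1 ≤ |A - A| ≤ |A|² - |A| + 1, i.e. 9 ≤ |A - A| ≤ 21.
Note: 0 ∈ A - A always (from a - a). The set is symmetric: if d ∈ A - A then -d ∈ A - A.
Enumerate nonzero differences d = a - a' with a > a' (then include -d):
Positive differences: {1, 2, 3, 4, 5, 7, 9, 10, 14}
Full difference set: {0} ∪ (positive diffs) ∪ (negative diffs).
|A - A| = 1 + 2·9 = 19 (matches direct enumeration: 19).

|A - A| = 19


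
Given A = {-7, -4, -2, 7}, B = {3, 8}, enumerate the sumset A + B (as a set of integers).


A + B = {a + b : a ∈ A, b ∈ B}.
Enumerate all |A|·|B| = 4·2 = 8 pairs (a, b) and collect distinct sums.
a = -7: -7+3=-4, -7+8=1
a = -4: -4+3=-1, -4+8=4
a = -2: -2+3=1, -2+8=6
a = 7: 7+3=10, 7+8=15
Collecting distinct sums: A + B = {-4, -1, 1, 4, 6, 10, 15}
|A + B| = 7

A + B = {-4, -1, 1, 4, 6, 10, 15}


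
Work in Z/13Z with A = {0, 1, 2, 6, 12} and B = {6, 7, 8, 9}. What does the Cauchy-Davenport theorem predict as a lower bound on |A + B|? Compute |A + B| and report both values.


Cauchy-Davenport: |A + B| ≥ min(p, |A| + |B| - 1) for A, B nonempty in Z/pZ.
|A| = 5, |B| = 4, p = 13.
CD lower bound = min(13, 5 + 4 - 1) = min(13, 8) = 8.
Compute A + B mod 13 directly:
a = 0: 0+6=6, 0+7=7, 0+8=8, 0+9=9
a = 1: 1+6=7, 1+7=8, 1+8=9, 1+9=10
a = 2: 2+6=8, 2+7=9, 2+8=10, 2+9=11
a = 6: 6+6=12, 6+7=0, 6+8=1, 6+9=2
a = 12: 12+6=5, 12+7=6, 12+8=7, 12+9=8
A + B = {0, 1, 2, 5, 6, 7, 8, 9, 10, 11, 12}, so |A + B| = 11.
Verify: 11 ≥ 8? Yes ✓.

CD lower bound = 8, actual |A + B| = 11.


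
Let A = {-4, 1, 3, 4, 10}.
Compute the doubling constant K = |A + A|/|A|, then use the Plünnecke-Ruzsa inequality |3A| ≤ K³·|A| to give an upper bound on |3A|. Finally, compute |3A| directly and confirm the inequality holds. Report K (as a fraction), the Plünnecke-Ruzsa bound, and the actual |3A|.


|A| = 5.
Step 1: Compute A + A by enumerating all 25 pairs.
A + A = {-8, -3, -1, 0, 2, 4, 5, 6, 7, 8, 11, 13, 14, 20}, so |A + A| = 14.
Step 2: Doubling constant K = |A + A|/|A| = 14/5 = 14/5 ≈ 2.8000.
Step 3: Plünnecke-Ruzsa gives |3A| ≤ K³·|A| = (2.8000)³ · 5 ≈ 109.7600.
Step 4: Compute 3A = A + A + A directly by enumerating all triples (a,b,c) ∈ A³; |3A| = 27.
Step 5: Check 27 ≤ 109.7600? Yes ✓.

K = 14/5, Plünnecke-Ruzsa bound K³|A| ≈ 109.7600, |3A| = 27, inequality holds.


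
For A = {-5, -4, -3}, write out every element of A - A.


A - A = {a - a' : a, a' ∈ A}.
Compute a - a' for each ordered pair (a, a'):
a = -5: -5--5=0, -5--4=-1, -5--3=-2
a = -4: -4--5=1, -4--4=0, -4--3=-1
a = -3: -3--5=2, -3--4=1, -3--3=0
Collecting distinct values (and noting 0 appears from a-a):
A - A = {-2, -1, 0, 1, 2}
|A - A| = 5

A - A = {-2, -1, 0, 1, 2}


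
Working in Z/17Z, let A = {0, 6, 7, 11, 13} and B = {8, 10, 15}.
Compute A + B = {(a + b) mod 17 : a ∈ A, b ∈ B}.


Work in Z/17Z: reduce every sum a + b modulo 17.
Enumerate all 15 pairs:
a = 0: 0+8=8, 0+10=10, 0+15=15
a = 6: 6+8=14, 6+10=16, 6+15=4
a = 7: 7+8=15, 7+10=0, 7+15=5
a = 11: 11+8=2, 11+10=4, 11+15=9
a = 13: 13+8=4, 13+10=6, 13+15=11
Distinct residues collected: {0, 2, 4, 5, 6, 8, 9, 10, 11, 14, 15, 16}
|A + B| = 12 (out of 17 total residues).

A + B = {0, 2, 4, 5, 6, 8, 9, 10, 11, 14, 15, 16}


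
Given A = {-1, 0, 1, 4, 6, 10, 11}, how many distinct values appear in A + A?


A + A = {a + a' : a, a' ∈ A}; |A| = 7.
General bounds: 2|A| - 1 ≤ |A + A| ≤ |A|(|A|+1)/2, i.e. 13 ≤ |A + A| ≤ 28.
Lower bound 2|A|-1 is attained iff A is an arithmetic progression.
Enumerate sums a + a' for a ≤ a' (symmetric, so this suffices):
a = -1: -1+-1=-2, -1+0=-1, -1+1=0, -1+4=3, -1+6=5, -1+10=9, -1+11=10
a = 0: 0+0=0, 0+1=1, 0+4=4, 0+6=6, 0+10=10, 0+11=11
a = 1: 1+1=2, 1+4=5, 1+6=7, 1+10=11, 1+11=12
a = 4: 4+4=8, 4+6=10, 4+10=14, 4+11=15
a = 6: 6+6=12, 6+10=16, 6+11=17
a = 10: 10+10=20, 10+11=21
a = 11: 11+11=22
Distinct sums: {-2, -1, 0, 1, 2, 3, 4, 5, 6, 7, 8, 9, 10, 11, 12, 14, 15, 16, 17, 20, 21, 22}
|A + A| = 22

|A + A| = 22


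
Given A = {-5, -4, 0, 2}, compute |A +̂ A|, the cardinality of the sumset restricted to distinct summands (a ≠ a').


Restricted sumset: A +̂ A = {a + a' : a ∈ A, a' ∈ A, a ≠ a'}.
Equivalently, take A + A and drop any sum 2a that is achievable ONLY as a + a for a ∈ A (i.e. sums representable only with equal summands).
Enumerate pairs (a, a') with a < a' (symmetric, so each unordered pair gives one sum; this covers all a ≠ a'):
  -5 + -4 = -9
  -5 + 0 = -5
  -5 + 2 = -3
  -4 + 0 = -4
  -4 + 2 = -2
  0 + 2 = 2
Collected distinct sums: {-9, -5, -4, -3, -2, 2}
|A +̂ A| = 6
(Reference bound: |A +̂ A| ≥ 2|A| - 3 for |A| ≥ 2, with |A| = 4 giving ≥ 5.)

|A +̂ A| = 6


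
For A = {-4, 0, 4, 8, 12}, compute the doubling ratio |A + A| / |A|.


|A| = 5.
Compute A + A by enumerating all 25 pairs.
A + A = {-8, -4, 0, 4, 8, 12, 16, 20, 24}, so |A + A| = 9.
K = |A + A| / |A| = 9/5 (already in lowest terms) ≈ 1.8000.
Reference: AP of size 5 gives K = 9/5 ≈ 1.8000; a fully generic set of size 5 gives K ≈ 3.0000.

|A| = 5, |A + A| = 9, K = 9/5.


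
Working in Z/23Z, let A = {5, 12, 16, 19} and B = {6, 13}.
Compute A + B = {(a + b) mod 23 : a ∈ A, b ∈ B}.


Work in Z/23Z: reduce every sum a + b modulo 23.
Enumerate all 8 pairs:
a = 5: 5+6=11, 5+13=18
a = 12: 12+6=18, 12+13=2
a = 16: 16+6=22, 16+13=6
a = 19: 19+6=2, 19+13=9
Distinct residues collected: {2, 6, 9, 11, 18, 22}
|A + B| = 6 (out of 23 total residues).

A + B = {2, 6, 9, 11, 18, 22}


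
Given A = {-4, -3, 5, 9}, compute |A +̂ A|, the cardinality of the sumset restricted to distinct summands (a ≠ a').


Restricted sumset: A +̂ A = {a + a' : a ∈ A, a' ∈ A, a ≠ a'}.
Equivalently, take A + A and drop any sum 2a that is achievable ONLY as a + a for a ∈ A (i.e. sums representable only with equal summands).
Enumerate pairs (a, a') with a < a' (symmetric, so each unordered pair gives one sum; this covers all a ≠ a'):
  -4 + -3 = -7
  -4 + 5 = 1
  -4 + 9 = 5
  -3 + 5 = 2
  -3 + 9 = 6
  5 + 9 = 14
Collected distinct sums: {-7, 1, 2, 5, 6, 14}
|A +̂ A| = 6
(Reference bound: |A +̂ A| ≥ 2|A| - 3 for |A| ≥ 2, with |A| = 4 giving ≥ 5.)

|A +̂ A| = 6


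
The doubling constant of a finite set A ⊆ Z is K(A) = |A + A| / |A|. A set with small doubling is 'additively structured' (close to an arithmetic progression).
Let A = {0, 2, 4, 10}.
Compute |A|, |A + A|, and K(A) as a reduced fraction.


|A| = 4.
Compute A + A by enumerating all 16 pairs.
A + A = {0, 2, 4, 6, 8, 10, 12, 14, 20}, so |A + A| = 9.
K = |A + A| / |A| = 9/4 (already in lowest terms) ≈ 2.2500.
Reference: AP of size 4 gives K = 7/4 ≈ 1.7500; a fully generic set of size 4 gives K ≈ 2.5000.

|A| = 4, |A + A| = 9, K = 9/4.


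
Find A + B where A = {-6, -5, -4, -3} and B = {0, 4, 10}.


A + B = {a + b : a ∈ A, b ∈ B}.
Enumerate all |A|·|B| = 4·3 = 12 pairs (a, b) and collect distinct sums.
a = -6: -6+0=-6, -6+4=-2, -6+10=4
a = -5: -5+0=-5, -5+4=-1, -5+10=5
a = -4: -4+0=-4, -4+4=0, -4+10=6
a = -3: -3+0=-3, -3+4=1, -3+10=7
Collecting distinct sums: A + B = {-6, -5, -4, -3, -2, -1, 0, 1, 4, 5, 6, 7}
|A + B| = 12

A + B = {-6, -5, -4, -3, -2, -1, 0, 1, 4, 5, 6, 7}


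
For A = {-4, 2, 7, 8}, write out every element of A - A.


A - A = {a - a' : a, a' ∈ A}.
Compute a - a' for each ordered pair (a, a'):
a = -4: -4--4=0, -4-2=-6, -4-7=-11, -4-8=-12
a = 2: 2--4=6, 2-2=0, 2-7=-5, 2-8=-6
a = 7: 7--4=11, 7-2=5, 7-7=0, 7-8=-1
a = 8: 8--4=12, 8-2=6, 8-7=1, 8-8=0
Collecting distinct values (and noting 0 appears from a-a):
A - A = {-12, -11, -6, -5, -1, 0, 1, 5, 6, 11, 12}
|A - A| = 11

A - A = {-12, -11, -6, -5, -1, 0, 1, 5, 6, 11, 12}
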